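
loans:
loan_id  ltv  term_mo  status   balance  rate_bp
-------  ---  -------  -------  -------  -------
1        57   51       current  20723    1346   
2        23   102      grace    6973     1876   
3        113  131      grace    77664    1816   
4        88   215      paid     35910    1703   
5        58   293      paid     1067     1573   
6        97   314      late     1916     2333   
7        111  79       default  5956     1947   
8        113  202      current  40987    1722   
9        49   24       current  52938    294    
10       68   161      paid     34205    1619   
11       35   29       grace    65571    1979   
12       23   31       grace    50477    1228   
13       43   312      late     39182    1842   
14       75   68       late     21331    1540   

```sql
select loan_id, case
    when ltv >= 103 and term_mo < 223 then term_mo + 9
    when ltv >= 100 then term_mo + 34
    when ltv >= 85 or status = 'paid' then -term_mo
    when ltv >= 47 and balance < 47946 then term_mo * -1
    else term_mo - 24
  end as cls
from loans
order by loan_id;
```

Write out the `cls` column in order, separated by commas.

-51, 78, 140, -215, -293, -314, 88, 211, 0, -161, 5, 7, 288, -68

loan_id=1: ltv >= 47 and balance < 47946 → -51
loan_id=2: ELSE → 78
loan_id=3: ltv >= 103 and term_mo < 223 → 140
loan_id=4: ltv >= 85 or status = 'paid' → -215
loan_id=5: ltv >= 85 or status = 'paid' → -293
loan_id=6: ltv >= 85 or status = 'paid' → -314
loan_id=7: ltv >= 103 and term_mo < 223 → 88
loan_id=8: ltv >= 103 and term_mo < 223 → 211
loan_id=9: ELSE → 0
loan_id=10: ltv >= 85 or status = 'paid' → -161
loan_id=11: ELSE → 5
loan_id=12: ELSE → 7
loan_id=13: ELSE → 288
loan_id=14: ltv >= 47 and balance < 47946 → -68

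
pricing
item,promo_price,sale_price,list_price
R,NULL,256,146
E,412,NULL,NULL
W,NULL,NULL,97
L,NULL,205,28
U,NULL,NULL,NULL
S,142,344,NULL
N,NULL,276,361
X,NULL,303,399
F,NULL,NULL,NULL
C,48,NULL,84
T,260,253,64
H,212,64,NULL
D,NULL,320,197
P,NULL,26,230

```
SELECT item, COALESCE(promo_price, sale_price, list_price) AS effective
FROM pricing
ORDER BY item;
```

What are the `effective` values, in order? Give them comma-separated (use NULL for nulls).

48, 320, 412, NULL, 212, 205, 276, 26, 256, 142, 260, NULL, 97, 303

item=C: promo_price=48 → 48
item=D: promo_price=NULL, sale_price=320 → 320
item=E: promo_price=412 → 412
item=F: promo_price=NULL, sale_price=NULL, list_price=NULL (all NULL) → NULL
item=H: promo_price=212 → 212
item=L: promo_price=NULL, sale_price=205 → 205
item=N: promo_price=NULL, sale_price=276 → 276
item=P: promo_price=NULL, sale_price=26 → 26
item=R: promo_price=NULL, sale_price=256 → 256
item=S: promo_price=142 → 142
item=T: promo_price=260 → 260
item=U: promo_price=NULL, sale_price=NULL, list_price=NULL (all NULL) → NULL
item=W: promo_price=NULL, sale_price=NULL, list_price=97 → 97
item=X: promo_price=NULL, sale_price=303 → 303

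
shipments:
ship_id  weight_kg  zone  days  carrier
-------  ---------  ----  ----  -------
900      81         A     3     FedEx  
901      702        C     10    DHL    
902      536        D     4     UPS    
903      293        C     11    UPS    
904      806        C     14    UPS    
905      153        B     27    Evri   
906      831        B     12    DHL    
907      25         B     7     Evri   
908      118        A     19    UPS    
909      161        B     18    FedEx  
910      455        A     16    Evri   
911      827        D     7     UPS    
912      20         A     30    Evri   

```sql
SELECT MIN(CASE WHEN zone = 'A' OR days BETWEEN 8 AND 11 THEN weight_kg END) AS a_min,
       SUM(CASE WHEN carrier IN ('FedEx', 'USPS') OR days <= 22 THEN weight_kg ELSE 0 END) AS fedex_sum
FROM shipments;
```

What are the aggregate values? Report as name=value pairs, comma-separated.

[a_min: zone = 'A' OR days BETWEEN 8 AND 11]
ship_id=900: ✓ → 81
ship_id=901: ✓ → 702
ship_id=902: ✗
ship_id=903: ✓ → 293
ship_id=904: ✗
ship_id=905: ✗
ship_id=906: ✗
ship_id=907: ✗
ship_id=908: ✓ → 118
ship_id=909: ✗
ship_id=910: ✓ → 455
ship_id=911: ✗
ship_id=912: ✓ → 20
a_min = MIN(81, 702, 293, 118, 455, 20) = 20
—
[fedex_sum: carrier IN ('FedEx', 'USPS') OR days <= 22]
ship_id=900: ✓ → 81
ship_id=901: ✓ → 702
ship_id=902: ✓ → 536
ship_id=903: ✓ → 293
ship_id=904: ✓ → 806
ship_id=905: ✗
ship_id=906: ✓ → 831
ship_id=907: ✓ → 25
ship_id=908: ✓ → 118
ship_id=909: ✓ → 161
ship_id=910: ✓ → 455
ship_id=911: ✓ → 827
ship_id=912: ✗
fedex_sum = 81 + 702 + 536 + 293 + 806 + 831 + 25 + 118 + 161 + 455 + 827 = 4835

a_min=20, fedex_sum=4835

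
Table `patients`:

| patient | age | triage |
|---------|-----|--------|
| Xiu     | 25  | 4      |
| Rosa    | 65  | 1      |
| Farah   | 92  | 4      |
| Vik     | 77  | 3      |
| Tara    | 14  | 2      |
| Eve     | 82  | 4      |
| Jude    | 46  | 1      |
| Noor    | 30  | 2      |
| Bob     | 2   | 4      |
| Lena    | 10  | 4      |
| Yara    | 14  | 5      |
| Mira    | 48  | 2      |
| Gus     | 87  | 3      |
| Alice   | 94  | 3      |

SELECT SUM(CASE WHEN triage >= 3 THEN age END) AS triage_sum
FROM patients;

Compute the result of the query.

patient=Xiu: ✓ → 25
patient=Rosa: ✗
patient=Farah: ✓ → 92
patient=Vik: ✓ → 77
patient=Tara: ✗
patient=Eve: ✓ → 82
patient=Jude: ✗
patient=Noor: ✗
patient=Bob: ✓ → 2
patient=Lena: ✓ → 10
patient=Yara: ✓ → 14
patient=Mira: ✗
patient=Gus: ✓ → 87
patient=Alice: ✓ → 94
triage_sum = 25 + 92 + 77 + 82 + 2 + 10 + 14 + 87 + 94 = 483

483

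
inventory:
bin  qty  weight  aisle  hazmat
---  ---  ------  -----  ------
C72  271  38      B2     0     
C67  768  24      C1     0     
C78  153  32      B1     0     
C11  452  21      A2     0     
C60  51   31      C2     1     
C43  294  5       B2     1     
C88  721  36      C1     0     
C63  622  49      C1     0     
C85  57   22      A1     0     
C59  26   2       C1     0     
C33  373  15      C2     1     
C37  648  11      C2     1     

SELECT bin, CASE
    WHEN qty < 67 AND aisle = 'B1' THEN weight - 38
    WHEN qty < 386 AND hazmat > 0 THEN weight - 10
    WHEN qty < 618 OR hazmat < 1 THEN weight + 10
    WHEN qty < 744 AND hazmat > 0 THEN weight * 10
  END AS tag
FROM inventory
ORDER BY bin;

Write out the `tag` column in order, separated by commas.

31, 5, 110, -5, 12, 21, 59, 34, 48, 42, 32, 46

bin=C11: qty < 618 OR hazmat < 1 → 31
bin=C33: qty < 386 AND hazmat > 0 → 5
bin=C37: qty < 744 AND hazmat > 0 → 110
bin=C43: qty < 386 AND hazmat > 0 → -5
bin=C59: qty < 618 OR hazmat < 1 → 12
bin=C60: qty < 386 AND hazmat > 0 → 21
bin=C63: qty < 618 OR hazmat < 1 → 59
bin=C67: qty < 618 OR hazmat < 1 → 34
bin=C72: qty < 618 OR hazmat < 1 → 48
bin=C78: qty < 618 OR hazmat < 1 → 42
bin=C85: qty < 618 OR hazmat < 1 → 32
bin=C88: qty < 618 OR hazmat < 1 → 46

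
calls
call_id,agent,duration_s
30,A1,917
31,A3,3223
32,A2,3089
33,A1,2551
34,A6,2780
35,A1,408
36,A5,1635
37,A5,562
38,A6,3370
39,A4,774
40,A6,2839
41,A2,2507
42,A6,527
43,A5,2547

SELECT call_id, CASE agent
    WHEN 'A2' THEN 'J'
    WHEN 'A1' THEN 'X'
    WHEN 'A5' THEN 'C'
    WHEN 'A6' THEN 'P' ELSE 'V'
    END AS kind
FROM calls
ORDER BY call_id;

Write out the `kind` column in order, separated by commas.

X, V, J, X, P, X, C, C, P, V, P, J, P, C

call_id=30: agent='A1' → X
call_id=31: ELSE → V
call_id=32: agent='A2' → J
call_id=33: agent='A1' → X
call_id=34: agent='A6' → P
call_id=35: agent='A1' → X
call_id=36: agent='A5' → C
call_id=37: agent='A5' → C
call_id=38: agent='A6' → P
call_id=39: ELSE → V
call_id=40: agent='A6' → P
call_id=41: agent='A2' → J
call_id=42: agent='A6' → P
call_id=43: agent='A5' → C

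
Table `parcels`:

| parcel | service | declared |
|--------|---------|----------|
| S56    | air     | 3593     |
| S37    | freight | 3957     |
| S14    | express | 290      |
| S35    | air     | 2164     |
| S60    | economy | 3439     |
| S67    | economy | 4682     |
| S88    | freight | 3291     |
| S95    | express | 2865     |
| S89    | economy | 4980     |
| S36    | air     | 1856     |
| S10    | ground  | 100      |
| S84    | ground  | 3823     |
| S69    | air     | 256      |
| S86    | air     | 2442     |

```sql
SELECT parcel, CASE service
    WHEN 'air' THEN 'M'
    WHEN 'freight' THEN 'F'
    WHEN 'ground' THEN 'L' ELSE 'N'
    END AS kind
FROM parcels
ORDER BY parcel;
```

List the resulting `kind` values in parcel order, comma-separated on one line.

L, N, M, M, F, M, N, N, M, L, M, F, N, N

parcel=S10: service='ground' → L
parcel=S14: ELSE → N
parcel=S35: service='air' → M
parcel=S36: service='air' → M
parcel=S37: service='freight' → F
parcel=S56: service='air' → M
parcel=S60: ELSE → N
parcel=S67: ELSE → N
parcel=S69: service='air' → M
parcel=S84: service='ground' → L
parcel=S86: service='air' → M
parcel=S88: service='freight' → F
parcel=S89: ELSE → N
parcel=S95: ELSE → N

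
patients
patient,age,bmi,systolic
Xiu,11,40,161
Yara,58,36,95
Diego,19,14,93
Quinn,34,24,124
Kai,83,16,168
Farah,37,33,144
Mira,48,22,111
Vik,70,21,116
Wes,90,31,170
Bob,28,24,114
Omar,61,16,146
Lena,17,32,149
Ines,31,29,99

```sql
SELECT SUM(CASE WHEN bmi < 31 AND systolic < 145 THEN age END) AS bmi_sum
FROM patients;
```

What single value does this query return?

patient=Xiu: ✗
patient=Yara: ✗
patient=Diego: ✓ → 19
patient=Quinn: ✓ → 34
patient=Kai: ✗
patient=Farah: ✗
patient=Mira: ✓ → 48
patient=Vik: ✓ → 70
patient=Wes: ✗
patient=Bob: ✓ → 28
patient=Omar: ✗
patient=Lena: ✗
patient=Ines: ✓ → 31
bmi_sum = 19 + 34 + 48 + 70 + 28 + 31 = 230

230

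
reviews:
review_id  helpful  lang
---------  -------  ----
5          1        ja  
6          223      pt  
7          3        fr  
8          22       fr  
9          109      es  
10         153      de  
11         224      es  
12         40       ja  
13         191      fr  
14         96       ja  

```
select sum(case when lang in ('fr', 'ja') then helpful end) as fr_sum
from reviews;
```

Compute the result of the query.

review_id=5: ✓ → 1
review_id=6: ✗
review_id=7: ✓ → 3
review_id=8: ✓ → 22
review_id=9: ✗
review_id=10: ✗
review_id=11: ✗
review_id=12: ✓ → 40
review_id=13: ✓ → 191
review_id=14: ✓ → 96
fr_sum = 1 + 3 + 22 + 40 + 191 + 96 = 353

353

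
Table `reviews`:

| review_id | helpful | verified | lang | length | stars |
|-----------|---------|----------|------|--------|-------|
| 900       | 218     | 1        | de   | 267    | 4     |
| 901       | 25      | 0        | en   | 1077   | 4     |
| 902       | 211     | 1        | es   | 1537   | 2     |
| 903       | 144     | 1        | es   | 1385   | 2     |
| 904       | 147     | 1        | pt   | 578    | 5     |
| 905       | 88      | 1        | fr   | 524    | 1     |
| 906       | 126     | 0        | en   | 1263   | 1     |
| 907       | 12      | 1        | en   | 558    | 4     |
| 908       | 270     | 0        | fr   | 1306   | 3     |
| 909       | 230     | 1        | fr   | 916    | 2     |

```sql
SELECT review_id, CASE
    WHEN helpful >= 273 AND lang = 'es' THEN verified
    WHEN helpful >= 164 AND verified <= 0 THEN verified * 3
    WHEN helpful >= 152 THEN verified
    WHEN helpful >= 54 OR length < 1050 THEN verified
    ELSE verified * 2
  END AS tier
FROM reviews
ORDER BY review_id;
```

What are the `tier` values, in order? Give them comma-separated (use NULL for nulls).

review_id=900: helpful >= 152 → 1
review_id=901: ELSE → 0
review_id=902: helpful >= 152 → 1
review_id=903: helpful >= 54 OR length < 1050 → 1
review_id=904: helpful >= 54 OR length < 1050 → 1
review_id=905: helpful >= 54 OR length < 1050 → 1
review_id=906: helpful >= 54 OR length < 1050 → 0
review_id=907: helpful >= 54 OR length < 1050 → 1
review_id=908: helpful >= 164 AND verified <= 0 → 0
review_id=909: helpful >= 152 → 1

1, 0, 1, 1, 1, 1, 0, 1, 0, 1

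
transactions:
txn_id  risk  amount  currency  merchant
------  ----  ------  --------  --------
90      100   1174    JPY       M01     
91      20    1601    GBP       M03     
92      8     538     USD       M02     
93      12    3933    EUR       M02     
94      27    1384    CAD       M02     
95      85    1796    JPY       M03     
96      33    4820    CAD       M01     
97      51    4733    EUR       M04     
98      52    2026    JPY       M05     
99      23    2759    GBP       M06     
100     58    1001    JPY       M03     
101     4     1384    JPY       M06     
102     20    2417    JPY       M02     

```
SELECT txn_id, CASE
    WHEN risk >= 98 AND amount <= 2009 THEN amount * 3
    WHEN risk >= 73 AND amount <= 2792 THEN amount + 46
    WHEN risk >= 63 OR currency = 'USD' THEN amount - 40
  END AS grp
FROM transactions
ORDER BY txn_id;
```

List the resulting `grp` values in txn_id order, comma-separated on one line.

3522, NULL, 498, NULL, NULL, 1842, NULL, NULL, NULL, NULL, NULL, NULL, NULL

txn_id=90: risk >= 98 AND amount <= 2009 → 3522
txn_id=91: (no match → NULL) → NULL
txn_id=92: risk >= 63 OR currency = 'USD' → 498
txn_id=93: (no match → NULL) → NULL
txn_id=94: (no match → NULL) → NULL
txn_id=95: risk >= 73 AND amount <= 2792 → 1842
txn_id=96: (no match → NULL) → NULL
txn_id=97: (no match → NULL) → NULL
txn_id=98: (no match → NULL) → NULL
txn_id=99: (no match → NULL) → NULL
txn_id=100: (no match → NULL) → NULL
txn_id=101: (no match → NULL) → NULL
txn_id=102: (no match → NULL) → NULL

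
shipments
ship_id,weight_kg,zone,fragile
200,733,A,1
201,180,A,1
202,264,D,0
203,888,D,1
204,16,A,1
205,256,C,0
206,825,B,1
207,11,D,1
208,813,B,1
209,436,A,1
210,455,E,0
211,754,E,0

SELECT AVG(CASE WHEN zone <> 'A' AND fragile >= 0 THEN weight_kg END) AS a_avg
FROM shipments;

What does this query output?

533.25

ship_id=200: ✗
ship_id=201: ✗
ship_id=202: ✓ → 264
ship_id=203: ✓ → 888
ship_id=204: ✗
ship_id=205: ✓ → 256
ship_id=206: ✓ → 825
ship_id=207: ✓ → 11
ship_id=208: ✓ → 813
ship_id=209: ✗
ship_id=210: ✓ → 455
ship_id=211: ✓ → 754
a_avg = (264 + 888 + 256 + 825 + 11 + 813 + 455 + 754) / 8 = 533.25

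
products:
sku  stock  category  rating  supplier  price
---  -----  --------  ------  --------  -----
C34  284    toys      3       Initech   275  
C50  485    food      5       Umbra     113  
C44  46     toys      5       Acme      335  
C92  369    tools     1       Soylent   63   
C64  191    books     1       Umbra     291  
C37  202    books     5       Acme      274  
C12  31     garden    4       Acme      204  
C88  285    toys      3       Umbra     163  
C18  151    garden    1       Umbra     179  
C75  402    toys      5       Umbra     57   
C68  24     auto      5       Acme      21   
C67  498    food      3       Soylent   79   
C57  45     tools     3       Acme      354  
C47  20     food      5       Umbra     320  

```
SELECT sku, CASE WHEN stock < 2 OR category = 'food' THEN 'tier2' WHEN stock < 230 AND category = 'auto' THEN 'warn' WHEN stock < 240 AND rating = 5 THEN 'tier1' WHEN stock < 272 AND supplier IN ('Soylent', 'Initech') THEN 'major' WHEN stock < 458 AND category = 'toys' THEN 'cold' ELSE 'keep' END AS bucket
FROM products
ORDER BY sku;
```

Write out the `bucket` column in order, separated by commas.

sku=C12: ELSE → keep
sku=C18: ELSE → keep
sku=C34: stock < 458 AND category = 'toys' → cold
sku=C37: stock < 240 AND rating = 5 → tier1
sku=C44: stock < 240 AND rating = 5 → tier1
sku=C47: stock < 2 OR category = 'food' → tier2
sku=C50: stock < 2 OR category = 'food' → tier2
sku=C57: ELSE → keep
sku=C64: ELSE → keep
sku=C67: stock < 2 OR category = 'food' → tier2
sku=C68: stock < 230 AND category = 'auto' → warn
sku=C75: stock < 458 AND category = 'toys' → cold
sku=C88: stock < 458 AND category = 'toys' → cold
sku=C92: ELSE → keep

keep, keep, cold, tier1, tier1, tier2, tier2, keep, keep, tier2, warn, cold, cold, keep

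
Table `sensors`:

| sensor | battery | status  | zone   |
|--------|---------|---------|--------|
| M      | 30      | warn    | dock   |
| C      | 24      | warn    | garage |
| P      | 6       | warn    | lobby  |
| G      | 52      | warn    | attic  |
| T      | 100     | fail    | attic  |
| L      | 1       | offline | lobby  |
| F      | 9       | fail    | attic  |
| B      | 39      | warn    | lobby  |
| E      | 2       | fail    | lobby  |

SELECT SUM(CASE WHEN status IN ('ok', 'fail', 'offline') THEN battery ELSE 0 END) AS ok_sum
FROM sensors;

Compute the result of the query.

sensor=M: ✗
sensor=C: ✗
sensor=P: ✗
sensor=G: ✗
sensor=T: ✓ → 100
sensor=L: ✓ → 1
sensor=F: ✓ → 9
sensor=B: ✗
sensor=E: ✓ → 2
ok_sum = 100 + 1 + 9 + 2 = 112

112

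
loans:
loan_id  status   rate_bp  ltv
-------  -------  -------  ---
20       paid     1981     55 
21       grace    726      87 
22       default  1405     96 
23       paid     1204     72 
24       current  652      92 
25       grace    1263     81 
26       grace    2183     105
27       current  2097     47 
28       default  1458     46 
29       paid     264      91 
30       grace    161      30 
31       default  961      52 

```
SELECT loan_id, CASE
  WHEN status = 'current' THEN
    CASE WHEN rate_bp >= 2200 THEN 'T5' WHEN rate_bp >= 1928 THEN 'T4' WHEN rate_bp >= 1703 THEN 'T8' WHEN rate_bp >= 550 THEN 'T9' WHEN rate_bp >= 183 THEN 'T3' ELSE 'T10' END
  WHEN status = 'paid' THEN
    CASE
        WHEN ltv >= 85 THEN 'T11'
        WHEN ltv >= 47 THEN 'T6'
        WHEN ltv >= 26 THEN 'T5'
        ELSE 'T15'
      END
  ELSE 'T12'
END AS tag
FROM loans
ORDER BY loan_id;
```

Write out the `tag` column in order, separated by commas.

loan_id=20: status='paid' → inner[ltv >= 47] → T6
loan_id=21: status='grace' → outer ELSE → T12
loan_id=22: status='default' → outer ELSE → T12
loan_id=23: status='paid' → inner[ltv >= 47] → T6
loan_id=24: status='current' → inner[rate_bp >= 550] → T9
loan_id=25: status='grace' → outer ELSE → T12
loan_id=26: status='grace' → outer ELSE → T12
loan_id=27: status='current' → inner[rate_bp >= 1928] → T4
loan_id=28: status='default' → outer ELSE → T12
loan_id=29: status='paid' → inner[ltv >= 85] → T11
loan_id=30: status='grace' → outer ELSE → T12
loan_id=31: status='default' → outer ELSE → T12

T6, T12, T12, T6, T9, T12, T12, T4, T12, T11, T12, T12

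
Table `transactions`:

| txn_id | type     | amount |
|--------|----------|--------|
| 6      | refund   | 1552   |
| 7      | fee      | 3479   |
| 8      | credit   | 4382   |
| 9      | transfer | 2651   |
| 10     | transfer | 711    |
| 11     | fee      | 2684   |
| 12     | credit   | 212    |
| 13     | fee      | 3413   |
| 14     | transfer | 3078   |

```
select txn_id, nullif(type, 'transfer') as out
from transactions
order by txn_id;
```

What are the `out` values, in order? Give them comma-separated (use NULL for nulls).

txn_id=6: type=refund vs transfer: differ → refund
txn_id=7: type=fee vs transfer: differ → fee
txn_id=8: type=credit vs transfer: differ → credit
txn_id=9: type=transfer vs transfer: equal → NULL
txn_id=10: type=transfer vs transfer: equal → NULL
txn_id=11: type=fee vs transfer: differ → fee
txn_id=12: type=credit vs transfer: differ → credit
txn_id=13: type=fee vs transfer: differ → fee
txn_id=14: type=transfer vs transfer: equal → NULL

refund, fee, credit, NULL, NULL, fee, credit, fee, NULL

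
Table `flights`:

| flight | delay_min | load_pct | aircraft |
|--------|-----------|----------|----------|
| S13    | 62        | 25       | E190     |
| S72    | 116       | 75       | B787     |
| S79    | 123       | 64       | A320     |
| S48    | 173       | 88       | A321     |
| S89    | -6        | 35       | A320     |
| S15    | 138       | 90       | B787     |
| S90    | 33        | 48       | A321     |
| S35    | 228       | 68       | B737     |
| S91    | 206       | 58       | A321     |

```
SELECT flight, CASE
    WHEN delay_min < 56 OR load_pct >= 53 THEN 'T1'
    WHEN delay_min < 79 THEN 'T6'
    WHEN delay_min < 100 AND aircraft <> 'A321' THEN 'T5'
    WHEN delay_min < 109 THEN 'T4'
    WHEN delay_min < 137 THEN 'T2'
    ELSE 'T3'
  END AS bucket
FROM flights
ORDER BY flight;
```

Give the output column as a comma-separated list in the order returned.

flight=S13: delay_min < 79 → T6
flight=S15: delay_min < 56 OR load_pct >= 53 → T1
flight=S35: delay_min < 56 OR load_pct >= 53 → T1
flight=S48: delay_min < 56 OR load_pct >= 53 → T1
flight=S72: delay_min < 56 OR load_pct >= 53 → T1
flight=S79: delay_min < 56 OR load_pct >= 53 → T1
flight=S89: delay_min < 56 OR load_pct >= 53 → T1
flight=S90: delay_min < 56 OR load_pct >= 53 → T1
flight=S91: delay_min < 56 OR load_pct >= 53 → T1

T6, T1, T1, T1, T1, T1, T1, T1, T1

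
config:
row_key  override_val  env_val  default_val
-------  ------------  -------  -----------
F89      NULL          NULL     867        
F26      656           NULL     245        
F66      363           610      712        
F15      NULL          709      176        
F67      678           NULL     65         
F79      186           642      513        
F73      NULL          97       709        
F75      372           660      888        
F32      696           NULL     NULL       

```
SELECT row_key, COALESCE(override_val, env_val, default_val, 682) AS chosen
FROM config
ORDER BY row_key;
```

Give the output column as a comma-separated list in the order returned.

row_key=F15: override_val=NULL, env_val=709 → 709
row_key=F26: override_val=656 → 656
row_key=F32: override_val=696 → 696
row_key=F66: override_val=363 → 363
row_key=F67: override_val=678 → 678
row_key=F73: override_val=NULL, env_val=97 → 97
row_key=F75: override_val=372 → 372
row_key=F79: override_val=186 → 186
row_key=F89: override_val=NULL, env_val=NULL, default_val=867 → 867

709, 656, 696, 363, 678, 97, 372, 186, 867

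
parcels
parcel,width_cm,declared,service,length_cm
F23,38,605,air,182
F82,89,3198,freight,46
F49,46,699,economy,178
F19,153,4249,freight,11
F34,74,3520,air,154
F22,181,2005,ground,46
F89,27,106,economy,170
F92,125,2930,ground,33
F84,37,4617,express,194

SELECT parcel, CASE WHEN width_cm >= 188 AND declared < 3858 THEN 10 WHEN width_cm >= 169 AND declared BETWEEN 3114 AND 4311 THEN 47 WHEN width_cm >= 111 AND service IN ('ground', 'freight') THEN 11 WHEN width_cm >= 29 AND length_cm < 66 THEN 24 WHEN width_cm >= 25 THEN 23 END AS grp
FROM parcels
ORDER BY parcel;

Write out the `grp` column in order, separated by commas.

parcel=F19: width_cm >= 111 AND service IN ('ground', 'freight') → 11
parcel=F22: width_cm >= 111 AND service IN ('ground', 'freight') → 11
parcel=F23: width_cm >= 25 → 23
parcel=F34: width_cm >= 25 → 23
parcel=F49: width_cm >= 25 → 23
parcel=F82: width_cm >= 29 AND length_cm < 66 → 24
parcel=F84: width_cm >= 25 → 23
parcel=F89: width_cm >= 25 → 23
parcel=F92: width_cm >= 111 AND service IN ('ground', 'freight') → 11

11, 11, 23, 23, 23, 24, 23, 23, 11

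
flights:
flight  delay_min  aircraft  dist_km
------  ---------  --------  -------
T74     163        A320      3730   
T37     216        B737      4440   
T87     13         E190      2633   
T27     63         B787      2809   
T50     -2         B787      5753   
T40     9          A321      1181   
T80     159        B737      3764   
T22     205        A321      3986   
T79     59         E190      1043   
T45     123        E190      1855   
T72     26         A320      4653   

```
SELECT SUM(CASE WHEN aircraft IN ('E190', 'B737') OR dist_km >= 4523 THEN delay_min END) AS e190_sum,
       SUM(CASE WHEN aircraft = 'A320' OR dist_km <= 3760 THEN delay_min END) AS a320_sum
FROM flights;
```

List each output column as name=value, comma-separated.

e190_sum=594, a320_sum=456

[e190_sum: aircraft IN ('E190', 'B737') OR dist_km >= 4523]
flight=T74: ✗
flight=T37: ✓ → 216
flight=T87: ✓ → 13
flight=T27: ✗
flight=T50: ✓ → -2
flight=T40: ✗
flight=T80: ✓ → 159
flight=T22: ✗
flight=T79: ✓ → 59
flight=T45: ✓ → 123
flight=T72: ✓ → 26
e190_sum = 216 + 13 + -2 + 159 + 59 + 123 + 26 = 594
—
[a320_sum: aircraft = 'A320' OR dist_km <= 3760]
flight=T74: ✓ → 163
flight=T37: ✗
flight=T87: ✓ → 13
flight=T27: ✓ → 63
flight=T50: ✗
flight=T40: ✓ → 9
flight=T80: ✗
flight=T22: ✗
flight=T79: ✓ → 59
flight=T45: ✓ → 123
flight=T72: ✓ → 26
a320_sum = 163 + 13 + 63 + 9 + 59 + 123 + 26 = 456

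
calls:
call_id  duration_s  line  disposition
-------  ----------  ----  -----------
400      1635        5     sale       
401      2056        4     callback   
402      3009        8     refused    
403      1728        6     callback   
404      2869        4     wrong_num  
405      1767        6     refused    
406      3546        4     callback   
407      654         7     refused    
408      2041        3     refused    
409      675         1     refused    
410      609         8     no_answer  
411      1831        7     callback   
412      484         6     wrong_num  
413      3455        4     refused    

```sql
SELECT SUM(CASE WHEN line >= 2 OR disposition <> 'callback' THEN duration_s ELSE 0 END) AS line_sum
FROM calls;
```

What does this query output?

26359

call_id=400: ✓ → 1635
call_id=401: ✓ → 2056
call_id=402: ✓ → 3009
call_id=403: ✓ → 1728
call_id=404: ✓ → 2869
call_id=405: ✓ → 1767
call_id=406: ✓ → 3546
call_id=407: ✓ → 654
call_id=408: ✓ → 2041
call_id=409: ✓ → 675
call_id=410: ✓ → 609
call_id=411: ✓ → 1831
call_id=412: ✓ → 484
call_id=413: ✓ → 3455
line_sum = 1635 + 2056 + 3009 + 1728 + 2869 + 1767 + 3546 + 654 + 2041 + 675 + 609 + 1831 + 484 + 3455 = 26359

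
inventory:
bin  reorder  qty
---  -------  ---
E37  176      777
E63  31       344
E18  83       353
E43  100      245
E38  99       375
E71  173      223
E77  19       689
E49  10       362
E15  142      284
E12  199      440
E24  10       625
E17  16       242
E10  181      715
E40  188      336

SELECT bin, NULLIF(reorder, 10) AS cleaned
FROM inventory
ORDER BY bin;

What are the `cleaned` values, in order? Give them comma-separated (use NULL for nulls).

181, 199, 142, 16, 83, NULL, 176, 99, 188, 100, NULL, 31, 173, 19

bin=E10: reorder=181 vs 10: differ → 181
bin=E12: reorder=199 vs 10: differ → 199
bin=E15: reorder=142 vs 10: differ → 142
bin=E17: reorder=16 vs 10: differ → 16
bin=E18: reorder=83 vs 10: differ → 83
bin=E24: reorder=10 vs 10: equal → NULL
bin=E37: reorder=176 vs 10: differ → 176
bin=E38: reorder=99 vs 10: differ → 99
bin=E40: reorder=188 vs 10: differ → 188
bin=E43: reorder=100 vs 10: differ → 100
bin=E49: reorder=10 vs 10: equal → NULL
bin=E63: reorder=31 vs 10: differ → 31
bin=E71: reorder=173 vs 10: differ → 173
bin=E77: reorder=19 vs 10: differ → 19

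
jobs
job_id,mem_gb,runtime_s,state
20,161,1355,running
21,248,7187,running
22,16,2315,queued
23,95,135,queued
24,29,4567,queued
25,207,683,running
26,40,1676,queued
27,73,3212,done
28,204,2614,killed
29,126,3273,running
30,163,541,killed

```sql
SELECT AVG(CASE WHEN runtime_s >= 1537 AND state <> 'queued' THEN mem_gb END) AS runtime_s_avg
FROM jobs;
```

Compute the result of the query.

162.75

job_id=20: ✗
job_id=21: ✓ → 248
job_id=22: ✗
job_id=23: ✗
job_id=24: ✗
job_id=25: ✗
job_id=26: ✗
job_id=27: ✓ → 73
job_id=28: ✓ → 204
job_id=29: ✓ → 126
job_id=30: ✗
runtime_s_avg = (248 + 73 + 204 + 126) / 4 = 162.75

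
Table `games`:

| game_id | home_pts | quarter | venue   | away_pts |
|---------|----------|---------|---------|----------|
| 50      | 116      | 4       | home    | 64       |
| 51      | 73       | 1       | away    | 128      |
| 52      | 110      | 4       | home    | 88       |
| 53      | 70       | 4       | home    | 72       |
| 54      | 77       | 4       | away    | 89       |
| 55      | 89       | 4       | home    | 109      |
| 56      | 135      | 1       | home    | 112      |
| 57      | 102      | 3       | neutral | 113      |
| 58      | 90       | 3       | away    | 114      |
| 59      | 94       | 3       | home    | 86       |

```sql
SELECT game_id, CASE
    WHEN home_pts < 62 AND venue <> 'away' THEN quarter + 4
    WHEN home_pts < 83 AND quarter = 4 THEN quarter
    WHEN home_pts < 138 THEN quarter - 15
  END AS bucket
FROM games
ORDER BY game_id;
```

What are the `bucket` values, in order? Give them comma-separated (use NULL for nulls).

game_id=50: home_pts < 138 → -11
game_id=51: home_pts < 138 → -14
game_id=52: home_pts < 138 → -11
game_id=53: home_pts < 83 AND quarter = 4 → 4
game_id=54: home_pts < 83 AND quarter = 4 → 4
game_id=55: home_pts < 138 → -11
game_id=56: home_pts < 138 → -14
game_id=57: home_pts < 138 → -12
game_id=58: home_pts < 138 → -12
game_id=59: home_pts < 138 → -12

-11, -14, -11, 4, 4, -11, -14, -12, -12, -12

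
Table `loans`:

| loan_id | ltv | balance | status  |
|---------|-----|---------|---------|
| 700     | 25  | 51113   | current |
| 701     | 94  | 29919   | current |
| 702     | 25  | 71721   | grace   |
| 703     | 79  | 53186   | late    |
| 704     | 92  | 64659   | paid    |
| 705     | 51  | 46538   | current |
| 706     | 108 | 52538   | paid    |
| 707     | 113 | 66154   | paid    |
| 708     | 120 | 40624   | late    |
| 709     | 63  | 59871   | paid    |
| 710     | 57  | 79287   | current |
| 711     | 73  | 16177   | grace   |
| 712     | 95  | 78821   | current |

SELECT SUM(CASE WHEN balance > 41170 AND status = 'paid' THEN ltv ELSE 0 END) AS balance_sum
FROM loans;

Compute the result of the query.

376

loan_id=700: ✗
loan_id=701: ✗
loan_id=702: ✗
loan_id=703: ✗
loan_id=704: ✓ → 92
loan_id=705: ✗
loan_id=706: ✓ → 108
loan_id=707: ✓ → 113
loan_id=708: ✗
loan_id=709: ✓ → 63
loan_id=710: ✗
loan_id=711: ✗
loan_id=712: ✗
balance_sum = 92 + 108 + 113 + 63 = 376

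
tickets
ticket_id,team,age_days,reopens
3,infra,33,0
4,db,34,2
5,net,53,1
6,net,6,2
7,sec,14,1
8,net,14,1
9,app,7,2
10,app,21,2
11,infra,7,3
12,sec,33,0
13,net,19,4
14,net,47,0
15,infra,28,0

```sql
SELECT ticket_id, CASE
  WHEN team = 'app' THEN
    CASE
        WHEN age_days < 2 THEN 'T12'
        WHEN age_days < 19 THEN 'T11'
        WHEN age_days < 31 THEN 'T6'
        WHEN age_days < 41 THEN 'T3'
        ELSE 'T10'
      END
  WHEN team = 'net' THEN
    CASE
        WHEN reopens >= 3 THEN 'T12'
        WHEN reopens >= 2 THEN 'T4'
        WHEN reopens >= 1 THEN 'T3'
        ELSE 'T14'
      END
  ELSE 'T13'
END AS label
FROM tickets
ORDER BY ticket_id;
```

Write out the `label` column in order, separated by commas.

T13, T13, T3, T4, T13, T3, T11, T6, T13, T13, T12, T14, T13

ticket_id=3: team='infra' → outer ELSE → T13
ticket_id=4: team='db' → outer ELSE → T13
ticket_id=5: team='net' → inner[reopens >= 1] → T3
ticket_id=6: team='net' → inner[reopens >= 2] → T4
ticket_id=7: team='sec' → outer ELSE → T13
ticket_id=8: team='net' → inner[reopens >= 1] → T3
ticket_id=9: team='app' → inner[age_days < 19] → T11
ticket_id=10: team='app' → inner[age_days < 31] → T6
ticket_id=11: team='infra' → outer ELSE → T13
ticket_id=12: team='sec' → outer ELSE → T13
ticket_id=13: team='net' → inner[reopens >= 3] → T12
ticket_id=14: team='net' → inner[ELSE] → T14
ticket_id=15: team='infra' → outer ELSE → T13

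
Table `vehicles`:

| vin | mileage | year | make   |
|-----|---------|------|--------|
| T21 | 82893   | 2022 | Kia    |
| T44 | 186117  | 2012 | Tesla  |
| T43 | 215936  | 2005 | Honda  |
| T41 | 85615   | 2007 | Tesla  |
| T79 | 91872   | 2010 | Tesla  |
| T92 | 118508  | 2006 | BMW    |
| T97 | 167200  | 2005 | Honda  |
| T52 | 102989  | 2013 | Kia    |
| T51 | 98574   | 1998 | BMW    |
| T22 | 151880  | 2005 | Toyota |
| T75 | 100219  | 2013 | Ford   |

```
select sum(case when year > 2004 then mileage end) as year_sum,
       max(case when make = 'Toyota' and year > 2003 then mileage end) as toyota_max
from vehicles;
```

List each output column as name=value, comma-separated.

[year_sum: year > 2004]
vin=T21: ✓ → 82893
vin=T44: ✓ → 186117
vin=T43: ✓ → 215936
vin=T41: ✓ → 85615
vin=T79: ✓ → 91872
vin=T92: ✓ → 118508
vin=T97: ✓ → 167200
vin=T52: ✓ → 102989
vin=T51: ✗
vin=T22: ✓ → 151880
vin=T75: ✓ → 100219
year_sum = 82893 + 186117 + 215936 + 85615 + 91872 + 118508 + 167200 + 102989 + 151880 + 100219 = 1303229
—
[toyota_max: make = 'Toyota' and year > 2003]
vin=T21: ✗
vin=T44: ✗
vin=T43: ✗
vin=T41: ✗
vin=T79: ✗
vin=T92: ✗
vin=T97: ✗
vin=T52: ✗
vin=T51: ✗
vin=T22: ✓ → 151880
vin=T75: ✗
toyota_max = MAX(151880) = 151880

year_sum=1303229, toyota_max=151880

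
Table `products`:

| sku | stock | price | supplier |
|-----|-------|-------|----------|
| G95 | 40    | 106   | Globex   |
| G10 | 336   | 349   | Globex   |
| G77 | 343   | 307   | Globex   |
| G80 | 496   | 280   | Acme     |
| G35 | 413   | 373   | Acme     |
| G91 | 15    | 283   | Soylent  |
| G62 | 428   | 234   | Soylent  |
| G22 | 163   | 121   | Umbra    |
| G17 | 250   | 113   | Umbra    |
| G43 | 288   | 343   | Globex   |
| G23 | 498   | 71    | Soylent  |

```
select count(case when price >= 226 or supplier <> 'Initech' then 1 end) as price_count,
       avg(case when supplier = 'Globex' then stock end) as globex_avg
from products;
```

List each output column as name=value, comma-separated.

[price_count: price >= 226 or supplier <> 'Initech']
sku=G95: ✓ → 1
sku=G10: ✓ → 1
sku=G77: ✓ → 1
sku=G80: ✓ → 1
sku=G35: ✓ → 1
sku=G91: ✓ → 1
sku=G62: ✓ → 1
sku=G22: ✓ → 1
sku=G17: ✓ → 1
sku=G43: ✓ → 1
sku=G23: ✓ → 1
price_count = COUNT(1, 1, 1, 1, 1, 1, 1, 1, 1, 1, 1) = 11
—
[globex_avg: supplier = 'Globex']
sku=G95: ✓ → 40
sku=G10: ✓ → 336
sku=G77: ✓ → 343
sku=G80: ✗
sku=G35: ✗
sku=G91: ✗
sku=G62: ✗
sku=G22: ✗
sku=G17: ✗
sku=G43: ✓ → 288
sku=G23: ✗
globex_avg = (40 + 336 + 343 + 288) / 4 = 251.75

price_count=11, globex_avg=251.75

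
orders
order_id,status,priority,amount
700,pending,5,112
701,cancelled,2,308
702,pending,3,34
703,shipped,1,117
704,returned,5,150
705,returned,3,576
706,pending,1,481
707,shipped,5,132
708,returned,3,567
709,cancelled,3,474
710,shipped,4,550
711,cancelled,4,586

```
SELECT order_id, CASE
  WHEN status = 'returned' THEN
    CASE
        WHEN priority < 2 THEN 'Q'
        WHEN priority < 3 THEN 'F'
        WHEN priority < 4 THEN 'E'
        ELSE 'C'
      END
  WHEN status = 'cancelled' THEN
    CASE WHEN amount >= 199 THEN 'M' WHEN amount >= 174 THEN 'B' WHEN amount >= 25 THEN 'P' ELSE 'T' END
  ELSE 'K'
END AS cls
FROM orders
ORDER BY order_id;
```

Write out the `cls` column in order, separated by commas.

order_id=700: status='pending' → outer ELSE → K
order_id=701: status='cancelled' → inner[amount >= 199] → M
order_id=702: status='pending' → outer ELSE → K
order_id=703: status='shipped' → outer ELSE → K
order_id=704: status='returned' → inner[ELSE] → C
order_id=705: status='returned' → inner[priority < 4] → E
order_id=706: status='pending' → outer ELSE → K
order_id=707: status='shipped' → outer ELSE → K
order_id=708: status='returned' → inner[priority < 4] → E
order_id=709: status='cancelled' → inner[amount >= 199] → M
order_id=710: status='shipped' → outer ELSE → K
order_id=711: status='cancelled' → inner[amount >= 199] → M

K, M, K, K, C, E, K, K, E, M, K, M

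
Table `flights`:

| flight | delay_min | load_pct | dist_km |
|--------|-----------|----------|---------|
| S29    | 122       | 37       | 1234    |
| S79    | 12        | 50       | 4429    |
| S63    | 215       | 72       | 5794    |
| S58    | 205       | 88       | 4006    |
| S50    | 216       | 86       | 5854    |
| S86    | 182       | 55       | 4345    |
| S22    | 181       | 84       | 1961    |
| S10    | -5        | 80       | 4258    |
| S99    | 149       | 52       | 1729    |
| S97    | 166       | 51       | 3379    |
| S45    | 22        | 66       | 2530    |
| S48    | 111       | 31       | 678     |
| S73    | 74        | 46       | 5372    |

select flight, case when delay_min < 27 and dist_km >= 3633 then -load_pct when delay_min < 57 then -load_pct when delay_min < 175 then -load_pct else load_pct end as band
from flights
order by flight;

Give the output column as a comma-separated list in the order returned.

flight=S10: delay_min < 27 and dist_km >= 3633 → -80
flight=S22: ELSE → 84
flight=S29: delay_min < 175 → -37
flight=S45: delay_min < 57 → -66
flight=S48: delay_min < 175 → -31
flight=S50: ELSE → 86
flight=S58: ELSE → 88
flight=S63: ELSE → 72
flight=S73: delay_min < 175 → -46
flight=S79: delay_min < 27 and dist_km >= 3633 → -50
flight=S86: ELSE → 55
flight=S97: delay_min < 175 → -51
flight=S99: delay_min < 175 → -52

-80, 84, -37, -66, -31, 86, 88, 72, -46, -50, 55, -51, -52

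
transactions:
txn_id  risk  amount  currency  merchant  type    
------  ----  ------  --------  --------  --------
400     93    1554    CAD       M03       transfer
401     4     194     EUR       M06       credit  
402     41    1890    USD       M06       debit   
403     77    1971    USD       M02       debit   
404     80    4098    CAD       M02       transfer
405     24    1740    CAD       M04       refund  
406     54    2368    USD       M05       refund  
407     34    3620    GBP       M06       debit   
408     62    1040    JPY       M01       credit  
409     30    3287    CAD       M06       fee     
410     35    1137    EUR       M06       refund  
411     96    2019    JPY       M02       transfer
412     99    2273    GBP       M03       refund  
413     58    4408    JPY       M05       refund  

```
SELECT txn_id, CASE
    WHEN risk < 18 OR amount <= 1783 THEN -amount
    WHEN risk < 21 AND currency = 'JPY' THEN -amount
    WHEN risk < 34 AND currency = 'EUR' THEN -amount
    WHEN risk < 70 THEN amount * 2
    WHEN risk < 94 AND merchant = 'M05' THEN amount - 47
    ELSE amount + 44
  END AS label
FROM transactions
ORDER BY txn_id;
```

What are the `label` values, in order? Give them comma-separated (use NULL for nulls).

txn_id=400: risk < 18 OR amount <= 1783 → -1554
txn_id=401: risk < 18 OR amount <= 1783 → -194
txn_id=402: risk < 70 → 3780
txn_id=403: ELSE → 2015
txn_id=404: ELSE → 4142
txn_id=405: risk < 18 OR amount <= 1783 → -1740
txn_id=406: risk < 70 → 4736
txn_id=407: risk < 70 → 7240
txn_id=408: risk < 18 OR amount <= 1783 → -1040
txn_id=409: risk < 70 → 6574
txn_id=410: risk < 18 OR amount <= 1783 → -1137
txn_id=411: ELSE → 2063
txn_id=412: ELSE → 2317
txn_id=413: risk < 70 → 8816

-1554, -194, 3780, 2015, 4142, -1740, 4736, 7240, -1040, 6574, -1137, 2063, 2317, 8816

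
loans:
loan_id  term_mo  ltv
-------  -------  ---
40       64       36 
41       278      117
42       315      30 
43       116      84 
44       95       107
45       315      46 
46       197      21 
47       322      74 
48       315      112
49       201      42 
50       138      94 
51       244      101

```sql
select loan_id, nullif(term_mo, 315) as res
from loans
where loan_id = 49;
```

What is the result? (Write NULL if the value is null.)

201

loan_id = 49: term_mo=201, ltv=42.
term_mo=201 vs 315: differ → 201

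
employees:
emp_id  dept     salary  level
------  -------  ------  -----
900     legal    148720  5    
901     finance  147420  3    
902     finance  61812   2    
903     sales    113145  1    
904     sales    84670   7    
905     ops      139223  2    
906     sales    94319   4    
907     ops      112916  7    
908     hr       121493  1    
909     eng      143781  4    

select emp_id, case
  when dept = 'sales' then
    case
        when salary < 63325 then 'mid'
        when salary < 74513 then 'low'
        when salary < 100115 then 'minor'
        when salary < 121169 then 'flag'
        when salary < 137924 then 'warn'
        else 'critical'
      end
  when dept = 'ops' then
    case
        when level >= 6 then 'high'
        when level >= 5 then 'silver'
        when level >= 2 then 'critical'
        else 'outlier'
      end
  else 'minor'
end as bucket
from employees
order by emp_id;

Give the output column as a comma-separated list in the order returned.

emp_id=900: dept='legal' → outer ELSE → minor
emp_id=901: dept='finance' → outer ELSE → minor
emp_id=902: dept='finance' → outer ELSE → minor
emp_id=903: dept='sales' → inner[salary < 121169] → flag
emp_id=904: dept='sales' → inner[salary < 100115] → minor
emp_id=905: dept='ops' → inner[level >= 2] → critical
emp_id=906: dept='sales' → inner[salary < 100115] → minor
emp_id=907: dept='ops' → inner[level >= 6] → high
emp_id=908: dept='hr' → outer ELSE → minor
emp_id=909: dept='eng' → outer ELSE → minor

minor, minor, minor, flag, minor, critical, minor, high, minor, minor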